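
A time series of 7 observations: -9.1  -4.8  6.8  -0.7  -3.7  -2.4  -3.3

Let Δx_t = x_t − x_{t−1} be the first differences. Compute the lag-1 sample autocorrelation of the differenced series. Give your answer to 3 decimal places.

-0.107

First differences Δx: 4.3, 11.6, -7.5, -3.0, 1.3, -0.9
Mean of differences = 0.9667
Numerator Σ(Δx_t−Δx̄)(Δx_{t+1}−Δx̄) = -22.9444
Denominator Σ(Δx_t−Δx̄)² = 215.1933
r_1(Δx) = -22.9444 / 215.1933 = -0.107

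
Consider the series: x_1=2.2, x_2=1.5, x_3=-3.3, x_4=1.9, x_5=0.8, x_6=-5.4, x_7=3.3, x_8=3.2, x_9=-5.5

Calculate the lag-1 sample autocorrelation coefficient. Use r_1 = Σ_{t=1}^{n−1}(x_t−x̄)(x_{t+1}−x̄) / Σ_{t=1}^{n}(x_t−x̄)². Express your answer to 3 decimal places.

Mean x̄ = (2.2 + 1.5 − 3.3 + 1.9 + 0.8 − 5.4 + 3.3 + 3.2 − 5.5)/9 = -0.1444
Numerator Σ_{t=1}^{8}(x_t−x̄)(x_{t+1}−x̄) = -35.3120
Denominator Σ(x_t−x̄)² = 102.5822
r_1 = -35.3120 / 102.5822 = -0.344

-0.344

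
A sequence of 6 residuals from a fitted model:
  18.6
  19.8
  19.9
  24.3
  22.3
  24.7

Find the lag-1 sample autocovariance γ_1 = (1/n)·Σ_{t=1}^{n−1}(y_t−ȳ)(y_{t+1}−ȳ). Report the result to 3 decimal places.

Mean ȳ = (18.6 + 19.8 + 19.9 + 24.3 + 22.3 + 24.7)/6 = 21.6000
Σ_{t=1}^{5}(y_t−ȳ)(y_{t+1}−ȳ) = 7.9300
γ_1 = 7.9300 / 6 = 1.322

1.322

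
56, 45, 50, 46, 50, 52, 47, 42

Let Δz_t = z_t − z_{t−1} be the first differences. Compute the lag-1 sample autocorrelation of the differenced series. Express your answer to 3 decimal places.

-0.333

First differences Δz: -11, 5, -4, 4, 2, -5, -5
Mean of differences = -2.0000
Numerator Σ(Δz_t−Δz̄)(Δz_{t+1}−Δz̄) = -68.0000
Denominator Σ(Δz_t−Δz̄)² = 204.0000
r_1(Δz) = -68.0000 / 204.0000 = -0.333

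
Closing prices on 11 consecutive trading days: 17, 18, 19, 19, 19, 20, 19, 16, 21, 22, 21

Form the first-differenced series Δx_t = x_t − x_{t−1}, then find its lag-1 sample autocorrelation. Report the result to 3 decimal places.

-0.254

First differences Δx: 1, 1, 0, 0, 1, -1, -3, 5, 1, -1
Mean of differences = 0.4000
Numerator Σ(Δx_t−Δx̄)(Δx_{t+1}−Δx̄) = -9.7600
Denominator Σ(Δx_t−Δx̄)² = 38.4000
r_1(Δx) = -9.7600 / 38.4000 = -0.254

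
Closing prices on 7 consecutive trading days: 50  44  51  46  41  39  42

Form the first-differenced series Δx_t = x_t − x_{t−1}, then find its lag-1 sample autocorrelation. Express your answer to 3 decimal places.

First differences Δx: -6, 7, -5, -5, -2, 3
Mean of differences = -1.3333
Numerator Σ(Δx_t−Δx̄)(Δx_{t+1}−Δx̄) = -56.4444
Denominator Σ(Δx_t−Δx̄)² = 137.3333
r_1(Δx) = -56.4444 / 137.3333 = -0.411

-0.411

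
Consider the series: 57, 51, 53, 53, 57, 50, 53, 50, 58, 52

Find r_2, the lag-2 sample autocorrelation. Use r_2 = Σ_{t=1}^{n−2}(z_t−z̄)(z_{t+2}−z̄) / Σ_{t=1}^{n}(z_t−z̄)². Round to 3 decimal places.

0.159

Mean z̄ = (57 + 51 + 53 + 53 + 57 + 50 + 53 + 50 + 58 + 52)/10 = 53.4000
Numerator Σ_{t=1}^{8}(z_t−z̄)(z_{t+2}−z̄) = 12.4800
Denominator Σ(z_t−z̄)² = 78.4000
r_2 = 12.4800 / 78.4000 = 0.159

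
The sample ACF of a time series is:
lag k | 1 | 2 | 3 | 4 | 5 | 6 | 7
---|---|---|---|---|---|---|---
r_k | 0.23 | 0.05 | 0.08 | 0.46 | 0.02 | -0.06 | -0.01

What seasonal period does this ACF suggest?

The largest autocorrelation is r_4 = 0.46; the remaining lags stay at or below 0.23. The elevated value at lag 1 (0.23), dropping to 0.05 at lag 2, reflects decaying short-term dependence rather than seasonality.
The dominant spike at lag 4 indicates a seasonal period of 4.

4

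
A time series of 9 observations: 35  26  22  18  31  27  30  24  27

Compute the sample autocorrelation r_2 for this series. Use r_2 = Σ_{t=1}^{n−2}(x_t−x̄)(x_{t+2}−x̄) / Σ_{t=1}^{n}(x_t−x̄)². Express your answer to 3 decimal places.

Mean x̄ = (35 + 26 + 22 + 18 + 31 + 27 + 30 + 24 + 27)/9 = 26.6667
Numerator Σ_{t=1}^{7}(x_t−x̄)(x_{t+2}−x̄) = -41.5556
Denominator Σ(x_t−x̄)² = 204.0000
r_2 = -41.5556 / 204.0000 = -0.204

-0.204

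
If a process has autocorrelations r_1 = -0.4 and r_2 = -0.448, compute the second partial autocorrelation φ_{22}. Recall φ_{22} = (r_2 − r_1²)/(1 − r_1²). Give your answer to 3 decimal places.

-0.724

φ_{22} = (r_2 − r_1²) / (1 − r_1²)
r_1² = (-0.4)² = 0.16
Numerator = -0.448 − 0.1600 = -0.6080; denominator = 1 − 0.1600 = 0.8400
φ_{22} = -0.6080 / 0.8400 = -0.724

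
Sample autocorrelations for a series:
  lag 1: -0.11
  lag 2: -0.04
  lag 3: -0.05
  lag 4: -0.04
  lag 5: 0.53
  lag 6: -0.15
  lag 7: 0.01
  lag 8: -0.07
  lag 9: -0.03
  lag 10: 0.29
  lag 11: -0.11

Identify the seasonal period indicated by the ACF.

The largest autocorrelation is r_5 = 0.53, with a weaker echo at lag 10 (0.29); the remaining lags stay at or below 0.01.
The dominant spike at lag 5 indicates a seasonal period of 5.

5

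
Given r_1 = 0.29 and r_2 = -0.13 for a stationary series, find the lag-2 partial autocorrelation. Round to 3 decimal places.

-0.234

φ_{22} = (r_2 − r_1²) / (1 − r_1²)
r_1² = (0.29)² = 0.0841
Numerator = -0.13 − 0.0841 = -0.2141; denominator = 1 − 0.0841 = 0.9159
φ_{22} = -0.2141 / 0.9159 = -0.234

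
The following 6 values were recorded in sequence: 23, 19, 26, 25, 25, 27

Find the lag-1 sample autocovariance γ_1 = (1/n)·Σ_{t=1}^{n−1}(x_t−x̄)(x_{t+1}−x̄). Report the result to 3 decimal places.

0.190

Mean x̄ = (23 + 19 + 26 + 25 + 25 + 27)/6 = 24.1667
Σ_{t=1}^{5}(x_t−x̄)(x_{t+1}−x̄) = 1.1389
γ_1 = 1.1389 / 6 = 0.190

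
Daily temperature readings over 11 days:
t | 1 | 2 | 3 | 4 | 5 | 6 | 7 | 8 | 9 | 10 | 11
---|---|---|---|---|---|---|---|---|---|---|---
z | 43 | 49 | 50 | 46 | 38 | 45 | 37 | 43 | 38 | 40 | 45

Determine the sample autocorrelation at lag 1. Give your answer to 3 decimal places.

Mean z̄ = (43 + 49 + 50 + 46 + 38 + 45 + 37 + 43 + 38 + 40 + 45)/11 = 43.0909
Numerator Σ_{t=1}^{10}(z_t−z̄)(z_{t+1}−z̄) = 35.0826
Denominator Σ(z_t−z̄)² = 196.9091
r_1 = 35.0826 / 196.9091 = 0.178

0.178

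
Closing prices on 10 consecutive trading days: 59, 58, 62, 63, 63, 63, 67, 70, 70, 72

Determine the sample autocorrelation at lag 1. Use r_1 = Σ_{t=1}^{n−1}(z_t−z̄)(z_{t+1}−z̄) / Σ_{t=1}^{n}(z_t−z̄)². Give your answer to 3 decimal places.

0.681

Mean z̄ = (59 + 58 + 62 + 63 + 63 + 63 + 67 + 70 + 70 + 72)/10 = 64.7000
Numerator Σ_{t=1}^{9}(z_t−z̄)(z_{t+1}−z̄) = 141.7100
Denominator Σ(z_t−z̄)² = 208.1000
r_1 = 141.7100 / 208.1000 = 0.681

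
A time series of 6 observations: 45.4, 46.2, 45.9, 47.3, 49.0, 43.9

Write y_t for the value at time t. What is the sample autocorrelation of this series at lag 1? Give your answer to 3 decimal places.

Mean ȳ = (45.4 + 46.2 + 45.9 + 47.3 + 49.0 + 43.9)/6 = 46.2833
Deviations from mean: -0.8833, -0.0833, -0.3833, 1.0167, 2.7167, -2.3833
Σ(y_t−ȳ)(y_{t+1}−ȳ) = (0.0736) + (0.0319) + (-0.3897) + (2.7619) + (-6.4747) = -3.9969
Denominator Σ(y_t−ȳ)² = 15.0283
r_1 = -3.9969 / 15.0283 = -0.266

-0.266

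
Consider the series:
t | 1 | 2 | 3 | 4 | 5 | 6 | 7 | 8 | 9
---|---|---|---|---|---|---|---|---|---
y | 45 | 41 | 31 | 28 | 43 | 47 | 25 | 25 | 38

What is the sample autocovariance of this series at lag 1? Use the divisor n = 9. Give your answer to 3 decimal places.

Mean ȳ = (45 + 41 + 31 + 28 + 43 + 47 + 25 + 25 + 38)/9 = 35.8889
Σ_{t=1}^{8}(y_t−ȳ)(y_{t+1}−ȳ) = 57.6543
γ_1 = 57.6543 / 9 = 6.406

6.406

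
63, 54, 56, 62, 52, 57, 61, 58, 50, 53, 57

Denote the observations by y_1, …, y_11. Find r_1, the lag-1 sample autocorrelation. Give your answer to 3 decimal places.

Mean ȳ = (63 + 54 + 56 + 62 + 52 + 57 + 61 + 58 + 50 + 53 + 57)/11 = 56.6364
Numerator Σ_{t=1}^{10}(y_t−ȳ)(y_{t+1}−ȳ) = -23.7686
Denominator Σ(y_t−ȳ)² = 176.5455
r_1 = -23.7686 / 176.5455 = -0.135

-0.135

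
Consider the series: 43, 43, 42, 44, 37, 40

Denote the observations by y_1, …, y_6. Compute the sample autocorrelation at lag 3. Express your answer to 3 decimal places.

-0.112

Mean ȳ = (43 + 43 + 42 + 44 + 37 + 40)/6 = 41.5000
Deviations from mean: 1.5000, 1.5000, 0.5000, 2.5000, -4.5000, -1.5000
Numerator Σ_{t=1}^{3}(y_t−ȳ)(y_{t+3}−ȳ) = -3.7500
Denominator Σ(y_t−ȳ)² = 33.5000
r_3 = -3.7500 / 33.5000 = -0.112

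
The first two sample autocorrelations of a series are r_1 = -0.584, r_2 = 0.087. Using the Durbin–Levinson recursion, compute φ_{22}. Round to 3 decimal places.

φ_{22} = (r_2 − r_1²) / (1 − r_1²)
r_1² = (-0.584)² = 0.341056
Numerator = 0.087 − 0.3411 = -0.2541; denominator = 1 − 0.3411 = 0.6589
φ_{22} = -0.2541 / 0.6589 = -0.386

-0.386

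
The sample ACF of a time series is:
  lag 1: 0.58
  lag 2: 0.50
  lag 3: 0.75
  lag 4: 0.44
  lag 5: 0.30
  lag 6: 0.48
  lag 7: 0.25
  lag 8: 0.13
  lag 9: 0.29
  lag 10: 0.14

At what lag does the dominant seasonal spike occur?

The largest autocorrelation is r_3 = 0.75; the remaining lags stay at or below 0.58. The elevated value at lag 1 (0.58), dropping to 0.50 at lag 2, reflects decaying short-term dependence rather than seasonality.
The dominant spike at lag 3 indicates a seasonal period of 3.

3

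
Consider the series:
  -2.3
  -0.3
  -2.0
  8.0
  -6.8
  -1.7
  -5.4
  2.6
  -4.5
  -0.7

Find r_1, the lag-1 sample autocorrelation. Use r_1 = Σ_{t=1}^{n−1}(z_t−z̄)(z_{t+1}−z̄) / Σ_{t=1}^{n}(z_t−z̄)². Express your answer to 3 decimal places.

Mean z̄ = (-2.3 − 0.3 − 2.0 + 8.0 − 6.8 − 1.7 − 5.4 + 2.6 − 4.5 − 0.7)/10 = -1.3100
Numerator Σ_{t=1}^{9}(z_t−z̄)(z_{t+1}−z̄) = -85.9071
Denominator Σ(z_t−z̄)² = 162.0090
r_1 = -85.9071 / 162.0090 = -0.530

-0.530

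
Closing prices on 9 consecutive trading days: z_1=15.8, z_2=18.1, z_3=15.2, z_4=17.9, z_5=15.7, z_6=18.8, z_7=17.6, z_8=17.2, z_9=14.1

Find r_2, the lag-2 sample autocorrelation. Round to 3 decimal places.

0.246

Mean z̄ = (15.8 + 18.1 + 15.2 + 17.9 + 15.7 + 18.8 + 17.6 + 17.2 + 14.1)/9 = 16.7111
Numerator Σ_{t=1}^{7}(z_t−z̄)(z_{t+2}−z̄) = 4.8409
Denominator Σ(z_t−z̄)² = 19.6889
r_2 = 4.8409 / 19.6889 = 0.246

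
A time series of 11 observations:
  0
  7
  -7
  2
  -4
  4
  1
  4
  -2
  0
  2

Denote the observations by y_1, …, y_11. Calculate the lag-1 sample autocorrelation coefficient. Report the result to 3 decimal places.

Mean ȳ = (0 + 7 − 7 + 2 − 4 + 4 + 1 + 4 − 2 + 0 + 2)/11 = 0.6364
Numerator Σ_{t=1}^{10}(y_t−ȳ)(y_{t+1}−ȳ) = -90.5868
Denominator Σ(y_t−ȳ)² = 154.5455
r_1 = -90.5868 / 154.5455 = -0.586

-0.586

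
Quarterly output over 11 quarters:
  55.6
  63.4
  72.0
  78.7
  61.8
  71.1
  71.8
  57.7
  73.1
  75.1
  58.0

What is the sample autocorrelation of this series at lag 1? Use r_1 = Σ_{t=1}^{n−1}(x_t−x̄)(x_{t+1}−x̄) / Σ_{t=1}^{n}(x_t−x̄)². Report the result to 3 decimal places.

-0.169

Mean x̄ = (55.6 + 63.4 + 72.0 + 78.7 + 61.8 + 71.1 + 71.8 + 57.7 + 73.1 + 75.1 + 58.0)/11 = 67.1182
Numerator Σ_{t=1}^{10}(x_t−x̄)(x_{t+1}−x̄) = -108.3785
Denominator Σ(x_t−x̄)² = 641.8564
r_1 = -108.3785 / 641.8564 = -0.169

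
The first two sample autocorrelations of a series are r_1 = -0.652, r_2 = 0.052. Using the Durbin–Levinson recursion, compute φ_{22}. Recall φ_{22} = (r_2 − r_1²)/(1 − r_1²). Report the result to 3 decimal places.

φ_{22} = (r_2 − r_1²) / (1 − r_1²)
r_1² = (-0.652)² = 0.425104
Numerator = 0.052 − 0.4251 = -0.3731; denominator = 1 − 0.4251 = 0.5749
φ_{22} = -0.3731 / 0.5749 = -0.649

-0.649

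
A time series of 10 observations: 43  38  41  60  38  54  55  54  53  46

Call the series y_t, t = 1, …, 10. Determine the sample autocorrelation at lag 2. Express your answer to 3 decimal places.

0.076

Mean ȳ = (43 + 38 + 41 + 60 + 38 + 54 + 55 + 54 + 53 + 46)/10 = 48.2000
Numerator Σ_{t=1}^{8}(y_t−ȳ)(y_{t+2}−ȳ) = 43.1200
Denominator Σ(y_t−ȳ)² = 567.6000
r_2 = 43.1200 / 567.6000 = 0.076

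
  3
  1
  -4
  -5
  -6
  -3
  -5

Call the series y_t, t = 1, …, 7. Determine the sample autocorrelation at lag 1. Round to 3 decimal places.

0.410

Mean ȳ = (3 + 1 − 4 − 5 − 6 − 3 − 5)/7 = -2.7143
Σ(y_t−ȳ)(y_{t+1}−ȳ) = (21.2245) + (-4.7755) + (2.9388) + (7.5102) + (0.9388) + (0.6531) = 28.4898
Denominator Σ(y_t−ȳ)² = 69.4286
r_1 = 28.4898 / 69.4286 = 0.410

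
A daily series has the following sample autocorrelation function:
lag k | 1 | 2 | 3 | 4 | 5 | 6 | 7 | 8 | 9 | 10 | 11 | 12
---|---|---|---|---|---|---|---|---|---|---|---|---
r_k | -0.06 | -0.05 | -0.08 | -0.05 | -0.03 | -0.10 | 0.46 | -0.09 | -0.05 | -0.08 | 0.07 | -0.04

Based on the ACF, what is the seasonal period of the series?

The largest autocorrelation is r_7 = 0.46; the remaining lags stay at or below 0.07.
The dominant spike at lag 7 indicates a seasonal period of 7.

7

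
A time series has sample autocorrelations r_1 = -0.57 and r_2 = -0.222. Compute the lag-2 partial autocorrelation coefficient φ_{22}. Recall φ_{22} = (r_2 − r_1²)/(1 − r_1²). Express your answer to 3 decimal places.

-0.810

φ_{22} = (r_2 − r_1²) / (1 − r_1²)
r_1² = (-0.57)² = 0.3249
Numerator = -0.222 − 0.3249 = -0.5469; denominator = 1 − 0.3249 = 0.6751
φ_{22} = -0.5469 / 0.6751 = -0.810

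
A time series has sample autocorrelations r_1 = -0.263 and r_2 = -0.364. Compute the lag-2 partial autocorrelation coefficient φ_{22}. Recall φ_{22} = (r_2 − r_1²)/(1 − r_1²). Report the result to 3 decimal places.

φ_{22} = (r_2 − r_1²) / (1 − r_1²)
r_1² = (-0.263)² = 0.069169
Numerator = -0.364 − 0.0692 = -0.4332; denominator = 1 − 0.0692 = 0.9308
φ_{22} = -0.4332 / 0.9308 = -0.465

-0.465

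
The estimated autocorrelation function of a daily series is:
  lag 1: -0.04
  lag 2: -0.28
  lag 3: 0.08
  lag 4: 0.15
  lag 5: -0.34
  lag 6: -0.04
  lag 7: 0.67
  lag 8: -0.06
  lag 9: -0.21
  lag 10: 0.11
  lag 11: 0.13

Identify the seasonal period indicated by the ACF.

7

The largest autocorrelation is r_7 = 0.67; the remaining lags stay at or below 0.15.
The dominant spike at lag 7 indicates a seasonal period of 7.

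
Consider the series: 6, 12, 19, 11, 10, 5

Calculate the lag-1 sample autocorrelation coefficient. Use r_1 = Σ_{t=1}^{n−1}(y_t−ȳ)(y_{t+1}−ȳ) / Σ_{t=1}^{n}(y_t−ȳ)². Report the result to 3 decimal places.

Mean ȳ = (6 + 12 + 19 + 11 + 10 + 5)/6 = 10.5000
Σ(y_t−ȳ)(y_{t+1}−ȳ) = (-6.7500) + (12.7500) + (4.2500) + (-0.2500) + (2.7500) = 12.7500
Denominator Σ(y_t−ȳ)² = 125.5000
r_1 = 12.7500 / 125.5000 = 0.102

0.102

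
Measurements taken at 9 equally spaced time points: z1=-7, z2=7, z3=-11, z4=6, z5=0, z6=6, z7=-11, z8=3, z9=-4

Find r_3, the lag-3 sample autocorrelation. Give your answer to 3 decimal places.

Mean z̄ = (-7 + 7 − 11 + 6 + 0 + 6 − 11 + 3 − 4)/9 = -1.2222
Σ(z_t−z̄)(z_{t+3}−z̄) = (-41.7284) + (10.0494) + (-70.6173) + (-70.6173) + (5.1605) + (-20.0617) = -187.8148
Denominator Σ(z_t−z̄)² = 423.5556
r_3 = -187.8148 / 423.5556 = -0.443

-0.443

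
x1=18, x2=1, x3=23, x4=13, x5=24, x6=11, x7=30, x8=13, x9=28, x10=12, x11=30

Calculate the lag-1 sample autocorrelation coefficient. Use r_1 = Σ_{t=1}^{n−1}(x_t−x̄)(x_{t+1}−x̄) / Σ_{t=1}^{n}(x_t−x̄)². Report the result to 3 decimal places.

-0.580

Mean x̄ = (18 + 1 + 23 + 13 + 24 + 11 + 30 + 13 + 28 + 12 + 30)/11 = 18.4545
Numerator Σ_{t=1}^{10}(x_t−x̄)(x_{t+1}−x̄) = -505.0248
Denominator Σ(x_t−x̄)² = 870.7273
r_1 = -505.0248 / 870.7273 = -0.580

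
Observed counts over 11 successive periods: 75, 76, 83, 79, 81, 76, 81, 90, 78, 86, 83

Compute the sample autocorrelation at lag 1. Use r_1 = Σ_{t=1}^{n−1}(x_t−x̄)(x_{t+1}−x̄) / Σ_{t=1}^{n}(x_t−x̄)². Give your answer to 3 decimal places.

Mean x̄ = (75 + 76 + 83 + 79 + 81 + 76 + 81 + 90 + 78 + 86 + 83)/11 = 80.7273
Numerator Σ_{t=1}^{10}(x_t−x̄)(x_{t+1}−x̄) = -15.8017
Denominator Σ(x_t−x̄)² = 212.1818
r_1 = -15.8017 / 212.1818 = -0.074

-0.074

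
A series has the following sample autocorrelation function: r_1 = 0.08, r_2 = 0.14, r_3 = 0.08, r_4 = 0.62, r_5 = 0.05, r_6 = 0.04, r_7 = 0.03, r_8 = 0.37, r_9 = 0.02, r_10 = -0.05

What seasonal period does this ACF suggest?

4

The largest autocorrelation is r_4 = 0.62, with a weaker echo at lag 8 (0.37); the remaining lags stay at or below 0.14.
The dominant spike at lag 4 indicates a seasonal period of 4.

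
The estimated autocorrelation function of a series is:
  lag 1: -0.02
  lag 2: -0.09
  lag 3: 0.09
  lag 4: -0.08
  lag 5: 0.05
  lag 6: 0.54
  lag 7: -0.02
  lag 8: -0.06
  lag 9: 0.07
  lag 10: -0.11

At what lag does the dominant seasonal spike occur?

The largest autocorrelation is r_6 = 0.54; the remaining lags stay at or below 0.09.
The dominant spike at lag 6 indicates a seasonal period of 6.

6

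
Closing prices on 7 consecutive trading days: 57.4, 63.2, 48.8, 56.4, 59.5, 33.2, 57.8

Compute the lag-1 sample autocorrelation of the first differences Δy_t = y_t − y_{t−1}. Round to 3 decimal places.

First differences Δy: 5.8, -14.4, 7.6, 3.1, -26.3, 24.6
Mean of differences = 0.0667
Numerator Σ(Δy_t−Δȳ)(Δy_{t+1}−Δȳ) = -895.9144
Denominator Σ(Δy_t−Δȳ)² = 1605.1933
r_1(Δy) = -895.9144 / 1605.1933 = -0.558

-0.558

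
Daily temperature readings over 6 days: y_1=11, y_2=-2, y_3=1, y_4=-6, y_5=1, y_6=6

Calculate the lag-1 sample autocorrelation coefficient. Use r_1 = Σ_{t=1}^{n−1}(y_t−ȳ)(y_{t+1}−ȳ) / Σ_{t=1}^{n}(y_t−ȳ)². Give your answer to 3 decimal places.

Mean ȳ = (11 − 2 + 1 − 6 + 1 + 6)/6 = 1.8333
Σ(y_t−ȳ)(y_{t+1}−ȳ) = (-35.1389) + (3.1944) + (6.5278) + (6.5278) + (-3.4722) = -22.3611
Denominator Σ(y_t−ȳ)² = 178.8333
r_1 = -22.3611 / 178.8333 = -0.125

-0.125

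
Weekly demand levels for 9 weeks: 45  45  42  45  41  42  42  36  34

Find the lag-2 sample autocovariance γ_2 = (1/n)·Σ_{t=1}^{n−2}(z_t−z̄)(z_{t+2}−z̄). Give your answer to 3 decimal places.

Mean z̄ = (45 + 45 + 42 + 45 + 41 + 42 + 42 + 36 + 34)/9 = 41.3333
Σ_{t=1}^{7}(z_t−z̄)(z_{t+2}−z̄) = 9.4444
γ_2 = 9.4444 / 9 = 1.049

1.049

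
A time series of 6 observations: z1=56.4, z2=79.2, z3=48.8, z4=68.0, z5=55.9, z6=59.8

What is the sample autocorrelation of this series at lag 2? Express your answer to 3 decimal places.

0.414

Mean z̄ = (56.4 + 79.2 + 48.8 + 68.0 + 55.9 + 59.8)/6 = 61.3500
Σ(z_t−z̄)(z_{t+2}−z̄) = (62.1225) + (118.7025) + (68.3975) + (-10.3075) = 238.9150
Denominator Σ(z_t−z̄)² = 576.9550
r_2 = 238.9150 / 576.9550 = 0.414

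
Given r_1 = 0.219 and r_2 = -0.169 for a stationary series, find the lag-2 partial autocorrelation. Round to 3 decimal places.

-0.228

φ_{22} = (r_2 − r_1²) / (1 − r_1²)
r_1² = (0.219)² = 0.047961
Numerator = -0.169 − 0.0480 = -0.2170; denominator = 1 − 0.0480 = 0.9520
φ_{22} = -0.2170 / 0.9520 = -0.228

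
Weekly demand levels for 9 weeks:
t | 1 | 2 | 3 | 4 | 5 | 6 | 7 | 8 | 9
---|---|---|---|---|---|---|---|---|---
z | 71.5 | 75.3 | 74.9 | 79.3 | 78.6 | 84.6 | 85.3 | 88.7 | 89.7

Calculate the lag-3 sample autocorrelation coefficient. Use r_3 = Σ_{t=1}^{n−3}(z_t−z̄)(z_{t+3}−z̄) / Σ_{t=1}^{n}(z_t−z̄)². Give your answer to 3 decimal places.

0.040

Mean z̄ = (71.5 + 75.3 + 74.9 + 79.3 + 78.6 + 84.6 + 85.3 + 88.7 + 89.7)/9 = 80.8778
Numerator Σ_{t=1}^{6}(z_t−z̄)(z_{t+3}−z̄) = 13.2941
Denominator Σ(z_t−z̄)² = 334.8956
r_3 = 13.2941 / 334.8956 = 0.040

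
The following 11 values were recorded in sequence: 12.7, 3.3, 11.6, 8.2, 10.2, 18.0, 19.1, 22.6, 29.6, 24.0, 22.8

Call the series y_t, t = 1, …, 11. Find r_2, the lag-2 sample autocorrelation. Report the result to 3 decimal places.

0.475

Mean ȳ = (12.7 + 3.3 + 11.6 + 8.2 + 10.2 + 18.0 + 19.1 + 22.6 + 29.6 + 24.0 + 22.8)/11 = 16.5545
Numerator Σ_{t=1}^{9}(y_t−ȳ)(y_{t+2}−ȳ) = 301.4968
Denominator Σ(y_t−ȳ)² = 635.0073
r_2 = 301.4968 / 635.0073 = 0.475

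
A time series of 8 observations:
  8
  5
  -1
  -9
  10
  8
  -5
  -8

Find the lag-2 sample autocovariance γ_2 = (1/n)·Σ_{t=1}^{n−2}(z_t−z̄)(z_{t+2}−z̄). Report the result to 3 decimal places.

Mean z̄ = (8 + 5 − 1 − 9 + 10 + 8 − 5 − 8)/8 = 1.0000
Deviations: 7.0000, 4.0000, -2.0000, -10.0000, 9.0000, 7.0000, -6.0000, -9.0000
Σ_{t=1}^{6}(z_t−z̄)(z_{t+2}−z̄) = -259.0000
γ_2 = -259.0000 / 8 = -32.375

-32.375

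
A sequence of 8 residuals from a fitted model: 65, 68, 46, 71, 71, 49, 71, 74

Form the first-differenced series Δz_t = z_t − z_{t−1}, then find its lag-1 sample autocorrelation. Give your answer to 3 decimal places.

-0.499

First differences Δz: 3, -22, 25, 0, -22, 22, 3
Mean of differences = 1.2857
Numerator Σ(Δz_t−Δz̄)(Δz_{t+1}−Δz̄) = -1039.5102
Denominator Σ(Δz_t−Δz̄)² = 2083.4286
r_1(Δz) = -1039.5102 / 2083.4286 = -0.499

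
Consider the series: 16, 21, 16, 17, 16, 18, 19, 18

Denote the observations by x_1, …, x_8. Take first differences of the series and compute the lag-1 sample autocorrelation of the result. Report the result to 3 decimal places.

-0.549

First differences Δx: 5, -5, 1, -1, 2, 1, -1
Mean of differences = 0.2857
Numerator Σ(Δx_t−Δx̄)(Δx_{t+1}−Δx̄) = -31.5102
Denominator Σ(Δx_t−Δx̄)² = 57.4286
r_1(Δx) = -31.5102 / 57.4286 = -0.549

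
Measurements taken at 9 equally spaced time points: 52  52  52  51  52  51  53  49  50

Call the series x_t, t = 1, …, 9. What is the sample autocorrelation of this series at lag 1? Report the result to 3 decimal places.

Mean x̄ = (52 + 52 + 52 + 51 + 52 + 51 + 53 + 49 + 50)/9 = 51.3333
Numerator Σ_{t=1}^{8}(x_t−x̄)(x_{t+1}−x̄) = -1.1111
Denominator Σ(x_t−x̄)² = 12.0000
r_1 = -1.1111 / 12.0000 = -0.093

-0.093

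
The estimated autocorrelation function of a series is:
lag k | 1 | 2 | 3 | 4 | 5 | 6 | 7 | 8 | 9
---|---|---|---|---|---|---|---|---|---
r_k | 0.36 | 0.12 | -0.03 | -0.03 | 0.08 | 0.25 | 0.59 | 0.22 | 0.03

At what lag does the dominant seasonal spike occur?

7

The largest autocorrelation is r_7 = 0.59; the remaining lags stay at or below 0.36. The elevated value at lag 1 (0.36), dropping to 0.12 at lag 2, reflects decaying short-term dependence rather than seasonality.
The dominant spike at lag 7 indicates a seasonal period of 7.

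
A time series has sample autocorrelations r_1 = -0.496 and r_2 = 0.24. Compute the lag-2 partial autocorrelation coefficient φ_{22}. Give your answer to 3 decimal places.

φ_{22} = (r_2 − r_1²) / (1 − r_1²)
r_1² = (-0.496)² = 0.246016
Numerator = 0.24 − 0.2460 = -0.0060; denominator = 1 − 0.2460 = 0.7540
φ_{22} = -0.0060 / 0.7540 = -0.008

-0.008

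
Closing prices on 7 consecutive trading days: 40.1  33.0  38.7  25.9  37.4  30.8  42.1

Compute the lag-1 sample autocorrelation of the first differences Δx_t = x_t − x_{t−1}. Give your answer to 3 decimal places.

First differences Δx: -7.1, 5.7, -12.8, 11.5, -6.6, 11.3
Mean of differences = 0.3333
Numerator Σ(Δx_t−Δx̄)(Δx_{t+1}−Δx̄) = -410.4878
Denominator Σ(Δx_t−Δx̄)² = 549.5733
r_1(Δx) = -410.4878 / 549.5733 = -0.747

-0.747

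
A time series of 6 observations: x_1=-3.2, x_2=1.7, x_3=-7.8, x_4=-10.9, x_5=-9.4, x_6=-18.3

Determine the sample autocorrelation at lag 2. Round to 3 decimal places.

0.011

Mean x̄ = (-3.2 + 1.7 − 7.8 − 10.9 − 9.4 − 18.3)/6 = -7.9833
Σ(x_t−x̄)(x_{t+2}−x̄) = (0.8769) + (-28.2431) + (-0.2597) + (30.0903) = 2.4644
Denominator Σ(x_t−x̄)² = 233.6283
r_2 = 2.4644 / 233.6283 = 0.011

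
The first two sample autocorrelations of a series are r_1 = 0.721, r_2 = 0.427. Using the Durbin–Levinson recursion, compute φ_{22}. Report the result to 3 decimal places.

φ_{22} = (r_2 − r_1²) / (1 − r_1²)
r_1² = (0.721)² = 0.519841
Numerator = 0.427 − 0.5198 = -0.0928; denominator = 1 − 0.5198 = 0.4802
φ_{22} = -0.0928 / 0.4802 = -0.193

-0.193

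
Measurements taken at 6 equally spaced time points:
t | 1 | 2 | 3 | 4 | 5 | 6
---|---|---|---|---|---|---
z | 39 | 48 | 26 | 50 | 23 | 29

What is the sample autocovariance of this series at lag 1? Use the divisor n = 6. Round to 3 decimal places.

-52.421

Mean z̄ = (39 + 48 + 26 + 50 + 23 + 29)/6 = 35.8333
Σ_{t=1}^{5}(z_t−z̄)(z_{t+1}−z̄) = -314.5278
γ_1 = -314.5278 / 6 = -52.421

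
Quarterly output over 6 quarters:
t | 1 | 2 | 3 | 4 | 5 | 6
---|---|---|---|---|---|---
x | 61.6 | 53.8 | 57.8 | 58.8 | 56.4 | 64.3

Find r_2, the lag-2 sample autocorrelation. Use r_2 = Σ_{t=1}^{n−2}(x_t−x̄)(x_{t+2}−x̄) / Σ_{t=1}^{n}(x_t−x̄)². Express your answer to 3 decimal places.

-0.006

Mean x̄ = (61.6 + 53.8 + 57.8 + 58.8 + 56.4 + 64.3)/6 = 58.7833
Deviations from mean: 2.8167, -4.9833, -0.9833, 0.0167, -2.3833, 5.5167
Σ(x_t−x̄)(x_{t+2}−x̄) = (-2.7697) + (-0.0831) + (2.3436) + (0.0919) = -0.4172
Denominator Σ(x_t−x̄)² = 69.8483
r_2 = -0.4172 / 69.8483 = -0.006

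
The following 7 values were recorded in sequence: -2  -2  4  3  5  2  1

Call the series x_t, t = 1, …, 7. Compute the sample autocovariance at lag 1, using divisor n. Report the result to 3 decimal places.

1.953

Mean x̄ = (-2 − 2 + 4 + 3 + 5 + 2 + 1)/7 = 1.5714
Σ_{t=1}^{6}(x_t−x̄)(x_{t+1}−x̄) = 13.6735
γ_1 = 13.6735 / 7 = 1.953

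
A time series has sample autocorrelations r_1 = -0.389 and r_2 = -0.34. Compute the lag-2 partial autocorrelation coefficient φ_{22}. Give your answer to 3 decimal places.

φ_{22} = (r_2 − r_1²) / (1 − r_1²)
r_1² = (-0.389)² = 0.151321
Numerator = -0.34 − 0.1513 = -0.4913; denominator = 1 − 0.1513 = 0.8487
φ_{22} = -0.4913 / 0.8487 = -0.579

-0.579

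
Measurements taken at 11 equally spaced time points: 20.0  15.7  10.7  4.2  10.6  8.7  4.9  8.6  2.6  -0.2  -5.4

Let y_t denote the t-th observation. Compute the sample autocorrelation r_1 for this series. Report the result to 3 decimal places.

Mean ȳ = (20.0 + 15.7 + 10.7 + 4.2 + 10.6 + 8.7 + 4.9 + 8.6 + 2.6 − 0.2 − 5.4)/11 = 7.3091
Numerator Σ_{t=1}^{10}(y_t−ȳ)(y_{t+1}−ȳ) = 236.9990
Denominator Σ(y_t−ȳ)² = 512.9491
r_1 = 236.9990 / 512.9491 = 0.462

0.462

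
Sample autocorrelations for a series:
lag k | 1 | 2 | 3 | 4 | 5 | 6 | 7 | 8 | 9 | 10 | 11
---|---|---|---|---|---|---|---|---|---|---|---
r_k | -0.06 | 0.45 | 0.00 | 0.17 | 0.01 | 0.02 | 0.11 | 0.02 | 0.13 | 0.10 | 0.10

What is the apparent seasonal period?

2

The largest autocorrelation is r_2 = 0.45, with a weaker echo at lag 4 (0.17); the remaining lags stay at or below 0.13.
The dominant spike at lag 2 indicates a seasonal period of 2.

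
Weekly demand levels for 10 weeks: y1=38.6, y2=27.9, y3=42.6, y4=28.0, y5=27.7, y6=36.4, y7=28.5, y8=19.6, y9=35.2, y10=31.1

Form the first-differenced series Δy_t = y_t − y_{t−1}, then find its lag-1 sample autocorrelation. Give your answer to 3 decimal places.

First differences Δy: -10.7, 14.7, -14.6, -0.3, 8.7, -7.9, -8.9, 15.6, -4.1
Mean of differences = -0.8333
Numerator Σ(Δy_t−Δȳ)(Δy_{t+1}−Δȳ) = -565.9711
Denominator Σ(Δy_t−Δȳ)² = 1015.0600
r_1(Δy) = -565.9711 / 1015.0600 = -0.558

-0.558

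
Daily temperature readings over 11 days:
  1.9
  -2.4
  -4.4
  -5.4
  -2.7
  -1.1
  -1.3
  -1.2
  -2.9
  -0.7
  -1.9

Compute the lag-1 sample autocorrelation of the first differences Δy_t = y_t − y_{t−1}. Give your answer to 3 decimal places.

0.142

First differences Δy: -4.3, -2.0, -1.0, 2.7, 1.6, -0.2, 0.1, -1.7, 2.2, -1.2
Mean of differences = -0.3800
Numerator Σ(Δy_t−Δȳ)(Δy_{t+1}−Δȳ) = 5.8316
Denominator Σ(Δy_t−Δȳ)² = 41.1160
r_1(Δy) = 5.8316 / 41.1160 = 0.142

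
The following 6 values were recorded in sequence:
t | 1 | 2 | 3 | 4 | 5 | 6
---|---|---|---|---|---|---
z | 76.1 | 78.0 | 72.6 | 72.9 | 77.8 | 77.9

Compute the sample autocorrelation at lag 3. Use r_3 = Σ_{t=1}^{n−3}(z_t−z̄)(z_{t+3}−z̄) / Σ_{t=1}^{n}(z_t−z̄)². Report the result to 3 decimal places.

Mean z̄ = (76.1 + 78.0 + 72.6 + 72.9 + 77.8 + 77.9)/6 = 75.8833
Deviations from mean: 0.2167, 2.1167, -3.2833, -2.9833, 1.9167, 2.0167
Numerator Σ_{t=1}^{3}(z_t−z̄)(z_{t+3}−z̄) = -3.2108
Denominator Σ(z_t−z̄)² = 31.9483
r_3 = -3.2108 / 31.9483 = -0.101

-0.101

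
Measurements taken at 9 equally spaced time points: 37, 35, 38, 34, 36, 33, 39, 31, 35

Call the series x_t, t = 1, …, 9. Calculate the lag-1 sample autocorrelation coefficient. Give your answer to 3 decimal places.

-0.609

Mean x̄ = (37 + 35 + 38 + 34 + 36 + 33 + 39 + 31 + 35)/9 = 35.3333
Numerator Σ_{t=1}^{8}(x_t−x̄)(x_{t+1}−x̄) = -30.4444
Denominator Σ(x_t−x̄)² = 50.0000
r_1 = -30.4444 / 50.0000 = -0.609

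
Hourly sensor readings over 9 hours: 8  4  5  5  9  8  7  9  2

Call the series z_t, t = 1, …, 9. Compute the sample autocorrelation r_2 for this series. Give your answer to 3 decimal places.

Mean z̄ = (8 + 4 + 5 + 5 + 9 + 8 + 7 + 9 + 2)/9 = 6.3333
Numerator Σ_{t=1}^{7}(z_t−z̄)(z_{t+2}−z̄) = -1.5556
Denominator Σ(z_t−z̄)² = 48.0000
r_2 = -1.5556 / 48.0000 = -0.032

-0.032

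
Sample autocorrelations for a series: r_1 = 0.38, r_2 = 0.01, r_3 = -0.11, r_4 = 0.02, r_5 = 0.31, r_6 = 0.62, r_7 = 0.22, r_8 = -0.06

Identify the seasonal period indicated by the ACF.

6

The largest autocorrelation is r_6 = 0.62; the remaining lags stay at or below 0.38. The elevated value at lag 1 (0.38), dropping to 0.01 at lag 2, reflects decaying short-term dependence rather than seasonality.
The dominant spike at lag 6 indicates a seasonal period of 6.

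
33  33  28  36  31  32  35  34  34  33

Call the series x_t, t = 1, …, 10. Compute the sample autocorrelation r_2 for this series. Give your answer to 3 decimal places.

0.084

Mean x̄ = (33 + 33 + 28 + 36 + 31 + 32 + 35 + 34 + 34 + 33)/10 = 32.9000
Numerator Σ_{t=1}^{8}(x_t−x̄)(x_{t+2}−x̄) = 3.7800
Denominator Σ(x_t−x̄)² = 44.9000
r_2 = 3.7800 / 44.9000 = 0.084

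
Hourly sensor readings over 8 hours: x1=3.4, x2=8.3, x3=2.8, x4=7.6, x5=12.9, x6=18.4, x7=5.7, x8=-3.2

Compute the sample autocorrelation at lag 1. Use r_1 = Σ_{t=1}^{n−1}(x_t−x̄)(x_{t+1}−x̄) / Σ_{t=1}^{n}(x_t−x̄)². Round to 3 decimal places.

0.187

Mean x̄ = (3.4 + 8.3 + 2.8 + 7.6 + 12.9 + 18.4 + 5.7 − 3.2)/8 = 6.9875
Deviations from mean: -3.5875, 1.3125, -4.1875, 0.6125, 5.9125, 11.4125, -1.2875, -10.1875
Σ(x_t−x̄)(x_{t+1}−x̄) = (-4.7086) + (-5.4961) + (-2.5648) + (3.6214) + (67.4764) + (-14.6936) + (13.1164) = 56.7511
Denominator Σ(x_t−x̄)² = 303.1488
r_1 = 56.7511 / 303.1488 = 0.187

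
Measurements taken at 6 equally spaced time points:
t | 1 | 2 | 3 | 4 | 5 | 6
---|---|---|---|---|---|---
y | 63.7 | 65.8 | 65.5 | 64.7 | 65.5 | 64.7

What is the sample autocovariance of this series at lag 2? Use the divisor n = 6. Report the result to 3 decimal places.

Mean ȳ = (63.7 + 65.8 + 65.5 + 64.7 + 65.5 + 64.7)/6 = 64.9833
Deviations: -1.2833, 0.8167, 0.5167, -0.2833, 0.5167, -0.2833
Σ_{t=1}^{4}(y_t−ȳ)(y_{t+2}−ȳ) = -0.5472
γ_2 = -0.5472 / 6 = -0.091

-0.091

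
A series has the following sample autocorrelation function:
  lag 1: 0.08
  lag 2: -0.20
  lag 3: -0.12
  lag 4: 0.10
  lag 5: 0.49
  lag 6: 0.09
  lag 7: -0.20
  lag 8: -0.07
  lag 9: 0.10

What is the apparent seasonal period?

The largest autocorrelation is r_5 = 0.49; the remaining lags stay at or below 0.10.
The dominant spike at lag 5 indicates a seasonal period of 5.

5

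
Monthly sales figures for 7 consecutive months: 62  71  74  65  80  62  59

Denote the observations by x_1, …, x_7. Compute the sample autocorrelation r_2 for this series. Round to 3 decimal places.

Mean x̄ = (62 + 71 + 74 + 65 + 80 + 62 + 59)/7 = 67.5714
Σ(x_t−x̄)(x_{t+2}−x̄) = (-35.8163) + (-8.8163) + (79.8980) + (14.3265) + (-106.5306) = -56.9388
Denominator Σ(x_t−x̄)² = 349.7143
r_2 = -56.9388 / 349.7143 = -0.163

-0.163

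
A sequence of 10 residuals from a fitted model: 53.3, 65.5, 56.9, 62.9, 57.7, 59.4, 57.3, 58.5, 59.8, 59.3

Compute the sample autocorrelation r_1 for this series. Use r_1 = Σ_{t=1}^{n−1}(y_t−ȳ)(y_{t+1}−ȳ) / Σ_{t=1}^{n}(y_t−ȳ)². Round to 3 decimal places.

Mean ȳ = (53.3 + 65.5 + 56.9 + 62.9 + 57.7 + 59.4 + 57.3 + 58.5 + 59.8 + 59.3)/10 = 59.0600
Numerator Σ_{t=1}^{9}(y_t−ȳ)(y_{t+1}−ȳ) = -64.8336
Denominator Σ(y_t−ȳ)² = 100.0440
r_1 = -64.8336 / 100.0440 = -0.648

-0.648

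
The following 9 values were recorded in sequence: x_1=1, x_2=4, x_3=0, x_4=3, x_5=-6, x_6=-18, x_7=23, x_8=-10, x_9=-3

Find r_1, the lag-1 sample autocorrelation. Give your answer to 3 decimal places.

-0.513

Mean x̄ = (1 + 4 + 0 + 3 − 6 − 18 + 23 − 10 − 3)/9 = -0.6667
Numerator Σ_{t=1}^{8}(x_t−x̄)(x_{t+1}−x̄) = -523.1111
Denominator Σ(x_t−x̄)² = 1020.0000
r_1 = -523.1111 / 1020.0000 = -0.513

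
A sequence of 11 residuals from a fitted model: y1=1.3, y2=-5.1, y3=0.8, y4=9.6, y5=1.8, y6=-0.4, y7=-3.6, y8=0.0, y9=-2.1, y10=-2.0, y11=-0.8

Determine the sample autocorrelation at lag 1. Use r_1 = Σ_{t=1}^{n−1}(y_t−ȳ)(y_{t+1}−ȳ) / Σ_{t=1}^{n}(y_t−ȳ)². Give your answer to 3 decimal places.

Mean ȳ = (1.3 − 5.1 + 0.8 + 9.6 + 1.8 − 0.4 − 3.6 + 0.0 − 2.1 − 2.0 − 0.8)/11 = -0.0455
Numerator Σ_{t=1}^{10}(y_t−ȳ)(y_{t+1}−ȳ) = 20.7225
Denominator Σ(y_t−ȳ)² = 145.8873
r_1 = 20.7225 / 145.8873 = 0.142

0.142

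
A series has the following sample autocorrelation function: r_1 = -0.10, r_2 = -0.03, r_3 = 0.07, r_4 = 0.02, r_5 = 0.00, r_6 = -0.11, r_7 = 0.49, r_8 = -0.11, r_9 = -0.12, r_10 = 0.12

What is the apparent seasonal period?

The largest autocorrelation is r_7 = 0.49; the remaining lags stay at or below 0.12.
The dominant spike at lag 7 indicates a seasonal period of 7.

7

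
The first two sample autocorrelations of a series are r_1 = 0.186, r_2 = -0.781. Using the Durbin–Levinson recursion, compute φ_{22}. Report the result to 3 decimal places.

φ_{22} = (r_2 − r_1²) / (1 − r_1²)
r_1² = (0.186)² = 0.034596
Numerator = -0.781 − 0.0346 = -0.8156; denominator = 1 − 0.0346 = 0.9654
φ_{22} = -0.8156 / 0.9654 = -0.845

-0.845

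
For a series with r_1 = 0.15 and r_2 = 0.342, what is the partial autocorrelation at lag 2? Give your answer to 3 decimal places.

0.327

φ_{22} = (r_2 − r_1²) / (1 − r_1²)
r_1² = (0.15)² = 0.0225
Numerator = 0.342 − 0.0225 = 0.3195; denominator = 1 − 0.0225 = 0.9775
φ_{22} = 0.3195 / 0.9775 = 0.327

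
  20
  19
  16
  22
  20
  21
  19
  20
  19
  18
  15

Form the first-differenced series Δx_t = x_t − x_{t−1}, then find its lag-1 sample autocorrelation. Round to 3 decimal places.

-0.477

First differences Δx: -1, -3, 6, -2, 1, -2, 1, -1, -1, -3
Mean of differences = -0.5000
Numerator Σ(Δx_t−Δx̄)(Δx_{t+1}−Δx̄) = -30.7500
Denominator Σ(Δx_t−Δx̄)² = 64.5000
r_1(Δx) = -30.7500 / 64.5000 = -0.477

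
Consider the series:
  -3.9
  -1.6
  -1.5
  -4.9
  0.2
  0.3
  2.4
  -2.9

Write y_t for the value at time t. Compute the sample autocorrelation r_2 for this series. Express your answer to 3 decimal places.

Mean ȳ = (-3.9 − 1.6 − 1.5 − 4.9 + 0.2 + 0.3 + 2.4 − 2.9)/8 = -1.4875
Σ(y_t−ȳ)(y_{t+2}−ȳ) = (0.0302) + (0.3839) + (-0.0211) + (-6.0998) + (6.5602) + (-2.5248) = -1.6716
Denominator Σ(y_t−ȳ)² = 40.6288
r_2 = -1.6716 / 40.6288 = -0.041

-0.041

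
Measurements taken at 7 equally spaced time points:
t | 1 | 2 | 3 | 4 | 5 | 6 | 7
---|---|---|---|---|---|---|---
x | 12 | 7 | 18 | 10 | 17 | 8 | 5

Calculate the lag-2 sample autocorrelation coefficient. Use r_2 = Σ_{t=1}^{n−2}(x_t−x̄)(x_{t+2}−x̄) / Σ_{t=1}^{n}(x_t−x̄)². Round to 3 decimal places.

Mean x̄ = (12 + 7 + 18 + 10 + 17 + 8 + 5)/7 = 11.0000
Numerator Σ_{t=1}^{5}(x_t−x̄)(x_{t+2}−x̄) = 20.0000
Denominator Σ(x_t−x̄)² = 148.0000
r_2 = 20.0000 / 148.0000 = 0.135

0.135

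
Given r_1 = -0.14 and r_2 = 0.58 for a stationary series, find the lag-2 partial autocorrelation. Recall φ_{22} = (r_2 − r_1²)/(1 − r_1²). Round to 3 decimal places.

0.572

φ_{22} = (r_2 − r_1²) / (1 − r_1²)
r_1² = (-0.14)² = 0.0196
Numerator = 0.58 − 0.0196 = 0.5604; denominator = 1 − 0.0196 = 0.9804
φ_{22} = 0.5604 / 0.9804 = 0.572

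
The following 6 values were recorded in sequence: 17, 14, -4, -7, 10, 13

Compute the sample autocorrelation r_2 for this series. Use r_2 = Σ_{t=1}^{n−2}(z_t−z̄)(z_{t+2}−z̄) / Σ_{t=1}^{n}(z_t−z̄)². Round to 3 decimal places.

-0.628

Mean z̄ = (17 + 14 − 4 − 7 + 10 + 13)/6 = 7.1667
Σ(z_t−z̄)(z_{t+2}−z̄) = (-109.8056) + (-96.8056) + (-31.6389) + (-82.6389) = -320.8889
Denominator Σ(z_t−z̄)² = 510.8333
r_2 = -320.8889 / 510.8333 = -0.628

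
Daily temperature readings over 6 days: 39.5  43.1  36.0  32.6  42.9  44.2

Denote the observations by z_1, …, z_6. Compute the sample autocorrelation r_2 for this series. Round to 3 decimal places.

-0.631

Mean z̄ = (39.5 + 43.1 + 36.0 + 32.6 + 42.9 + 44.2)/6 = 39.7167
Numerator Σ_{t=1}^{4}(z_t−z̄)(z_{t+2}−z̄) = -67.0106
Denominator Σ(z_t−z̄)² = 106.1883
r_2 = -67.0106 / 106.1883 = -0.631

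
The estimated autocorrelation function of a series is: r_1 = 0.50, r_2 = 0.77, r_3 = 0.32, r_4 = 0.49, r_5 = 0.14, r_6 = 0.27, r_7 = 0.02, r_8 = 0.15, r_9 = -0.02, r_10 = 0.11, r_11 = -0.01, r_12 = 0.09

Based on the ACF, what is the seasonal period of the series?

2

The largest autocorrelation is r_2 = 0.77; the remaining lags stay at or below 0.50.
The dominant spike at lag 2 indicates a seasonal period of 2.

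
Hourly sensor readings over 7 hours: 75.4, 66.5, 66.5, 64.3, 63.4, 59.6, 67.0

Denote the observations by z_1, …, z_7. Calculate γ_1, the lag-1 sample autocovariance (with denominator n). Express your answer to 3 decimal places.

2.817

Mean z̄ = (75.4 + 66.5 + 66.5 + 64.3 + 63.4 + 59.6 + 67.0)/7 = 66.1000
Σ_{t=1}^{6}(z_t−z̄)(z_{t+1}−z̄) = 19.7200
γ_1 = 19.7200 / 7 = 2.817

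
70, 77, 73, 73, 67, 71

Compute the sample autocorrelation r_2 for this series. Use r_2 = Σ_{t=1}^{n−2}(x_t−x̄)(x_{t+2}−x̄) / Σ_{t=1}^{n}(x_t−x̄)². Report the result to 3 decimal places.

Mean x̄ = (70 + 77 + 73 + 73 + 67 + 71)/6 = 71.8333
Deviations from mean: -1.8333, 5.1667, 1.1667, 1.1667, -4.8333, -0.8333
Numerator Σ_{t=1}^{4}(x_t−x̄)(x_{t+2}−x̄) = -2.7222
Denominator Σ(x_t−x̄)² = 56.8333
r_2 = -2.7222 / 56.8333 = -0.048

-0.048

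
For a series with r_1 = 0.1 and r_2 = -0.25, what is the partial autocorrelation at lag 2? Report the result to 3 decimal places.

-0.263

φ_{22} = (r_2 − r_1²) / (1 − r_1²)
r_1² = (0.1)² = 0.01
Numerator = -0.25 − 0.0100 = -0.2600; denominator = 1 − 0.0100 = 0.9900
φ_{22} = -0.2600 / 0.9900 = -0.263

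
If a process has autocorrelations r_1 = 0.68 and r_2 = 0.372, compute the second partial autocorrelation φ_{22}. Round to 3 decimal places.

φ_{22} = (r_2 − r_1²) / (1 − r_1²)
r_1² = (0.68)² = 0.4624
Numerator = 0.372 − 0.4624 = -0.0904; denominator = 1 − 0.4624 = 0.5376
φ_{22} = -0.0904 / 0.5376 = -0.168

-0.168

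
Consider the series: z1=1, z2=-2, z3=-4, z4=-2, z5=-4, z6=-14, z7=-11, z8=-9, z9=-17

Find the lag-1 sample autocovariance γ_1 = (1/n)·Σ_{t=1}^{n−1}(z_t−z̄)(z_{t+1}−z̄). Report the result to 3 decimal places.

13.295

Mean z̄ = (1 − 2 − 4 − 2 − 4 − 14 − 11 − 9 − 17)/9 = -6.8889
Σ_{t=1}^{8}(z_t−z̄)(z_{t+1}−z̄) = 119.6543
γ_1 = 119.6543 / 9 = 13.295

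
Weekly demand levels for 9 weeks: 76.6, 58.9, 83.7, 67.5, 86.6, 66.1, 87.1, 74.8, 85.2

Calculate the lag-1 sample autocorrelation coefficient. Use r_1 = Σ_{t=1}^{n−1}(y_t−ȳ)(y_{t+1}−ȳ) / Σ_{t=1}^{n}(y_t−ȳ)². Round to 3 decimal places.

Mean ȳ = (76.6 + 58.9 + 83.7 + 67.5 + 86.6 + 66.1 + 87.1 + 74.8 + 85.2)/9 = 76.2778
Numerator Σ_{t=1}^{8}(y_t−ȳ)(y_{t+1}−ȳ) = -534.7194
Denominator Σ(y_t−ȳ)² = 843.2756
r_1 = -534.7194 / 843.2756 = -0.634

-0.634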